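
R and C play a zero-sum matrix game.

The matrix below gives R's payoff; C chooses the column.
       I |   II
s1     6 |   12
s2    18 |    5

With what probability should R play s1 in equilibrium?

Row minima are 6 and 5, so R's maximin is 6; column maxima are 18 and 12, so C's minimax is 12. These differ, so the equilibrium is in mixed strategies.
Let R play s1 with probability p. C is indifferent when 6p + 18(1−p) = 12p + 5(1−p), giving p = 13/19.

13/19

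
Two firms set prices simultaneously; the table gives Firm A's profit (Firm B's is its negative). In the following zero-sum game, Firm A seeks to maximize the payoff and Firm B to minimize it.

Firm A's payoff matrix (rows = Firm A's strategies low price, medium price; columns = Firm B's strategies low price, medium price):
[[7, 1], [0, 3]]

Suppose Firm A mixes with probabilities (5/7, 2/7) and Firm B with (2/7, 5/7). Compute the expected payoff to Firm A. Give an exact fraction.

Against (2/7, 5/7), each row's expected payoff is low price: 19/7; medium price: 15/7.
Taking the (5/7, 2/7)-weighted average: (5/7)·(19/7) + (2/7)·(15/7) = 125/49.

125/49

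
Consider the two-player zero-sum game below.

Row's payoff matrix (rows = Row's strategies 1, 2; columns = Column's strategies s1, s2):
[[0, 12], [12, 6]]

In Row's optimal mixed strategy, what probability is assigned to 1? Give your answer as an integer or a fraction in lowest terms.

Row minima are 0 and 6, so Row's maximin is 6; column maxima are 12 and 12, so Column's minimax is 12. These differ, so the equilibrium is in mixed strategies.
Let Row play 1 with probability p. Column is indifferent when 12(1−p) = 12p + 6(1−p), giving p = 1/3.

1/3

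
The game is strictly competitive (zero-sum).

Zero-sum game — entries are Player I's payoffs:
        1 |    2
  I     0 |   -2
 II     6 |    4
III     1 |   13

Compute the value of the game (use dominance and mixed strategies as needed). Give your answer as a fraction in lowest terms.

37/7

Row I is strictly dominated by row II, so Player I never plays it.
The remaining 2×2 game on (II, III) × (1, 2) has no saddle point. Let Player I play II with probability p; indifference gives 6p + (1−p) = 4p + 13(1−p), so p = 6/7.
Similarly Player II's optimal q on 1 is 9/14, and the value is 6·(9/14) + (4)·(5/14) = 37/7.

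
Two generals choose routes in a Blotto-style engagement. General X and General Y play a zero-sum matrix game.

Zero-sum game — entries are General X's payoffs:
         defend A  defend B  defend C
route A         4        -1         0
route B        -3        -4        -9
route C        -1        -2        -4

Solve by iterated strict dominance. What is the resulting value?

-1

Row route C is strictly dominated by row route A (4>-1, -1>-2, 0>-4); eliminate route C.
Column defend A is strictly dominated by defend B for General Y (-1<4, -4<-3); eliminate defend A.
Row route B is strictly dominated by row route A (-1>-4, 0>-9); eliminate route B.
Column defend C is strictly dominated by defend B for General Y (-1<0); eliminate defend C.
Only (route A, defend B) remains, with payoff -1.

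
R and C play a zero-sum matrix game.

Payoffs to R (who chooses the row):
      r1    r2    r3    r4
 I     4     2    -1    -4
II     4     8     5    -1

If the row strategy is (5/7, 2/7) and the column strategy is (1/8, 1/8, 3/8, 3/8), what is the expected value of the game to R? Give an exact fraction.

3/56

Against (1/8, 1/8, 3/8, 3/8), each row's expected payoff is I: -9/8; II: 3.
Taking the (5/7, 2/7)-weighted average: (5/7)·(-9/8) + (2/7)·(3) = 3/56.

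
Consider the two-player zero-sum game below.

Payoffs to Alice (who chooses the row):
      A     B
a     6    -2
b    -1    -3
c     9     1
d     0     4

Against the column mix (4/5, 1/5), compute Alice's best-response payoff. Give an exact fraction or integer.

a: (6)·(4/5) + (-2)·(1/5) = 22/5.
b: (-1)·(4/5) + (-3)·(1/5) = -7/5.
c: (9)·(4/5) + (1)·(1/5) = 37/5.
d: (0)·(4/5) + (4)·(1/5) = 4/5.
The best pure response is c with expected payoff 37/5.

37/5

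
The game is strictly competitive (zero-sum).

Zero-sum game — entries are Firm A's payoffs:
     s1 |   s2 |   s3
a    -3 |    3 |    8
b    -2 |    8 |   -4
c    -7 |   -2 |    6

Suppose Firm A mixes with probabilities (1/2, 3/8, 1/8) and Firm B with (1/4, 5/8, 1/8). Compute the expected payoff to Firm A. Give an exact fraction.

Against (1/4, 5/8, 1/8), each row's expected payoff is a: 17/8; b: 4; c: -9/4.
Taking the (1/2, 3/8, 1/8)-weighted average: (1/2)·(17/8) + (3/8)·(4) + (1/8)·(-9/4) = 73/32.

73/32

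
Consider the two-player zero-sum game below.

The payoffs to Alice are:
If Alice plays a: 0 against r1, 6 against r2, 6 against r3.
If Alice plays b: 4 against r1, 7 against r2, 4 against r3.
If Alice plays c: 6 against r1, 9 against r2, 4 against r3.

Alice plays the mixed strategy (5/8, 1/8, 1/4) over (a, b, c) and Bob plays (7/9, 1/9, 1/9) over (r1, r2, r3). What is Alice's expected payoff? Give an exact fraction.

Against (7/9, 1/9, 1/9), each row's expected payoff is a: 4/3; b: 13/3; c: 55/9.
Taking the (5/8, 1/8, 1/4)-weighted average: (5/8)·(4/3) + (1/8)·(13/3) + (1/4)·(55/9) = 209/72.

209/72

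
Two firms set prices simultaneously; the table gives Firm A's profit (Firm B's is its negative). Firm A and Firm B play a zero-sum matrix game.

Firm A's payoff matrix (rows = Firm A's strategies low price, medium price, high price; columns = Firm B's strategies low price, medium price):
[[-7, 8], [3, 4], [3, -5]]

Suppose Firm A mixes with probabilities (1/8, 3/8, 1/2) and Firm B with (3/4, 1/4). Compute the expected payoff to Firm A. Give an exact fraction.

Against (3/4, 1/4), each row's expected payoff is low price: -13/4; medium price: 13/4; high price: 1.
Taking the (1/8, 3/8, 1/2)-weighted average: (1/8)·(-13/4) + (3/8)·(13/4) + (1/2)·(1) = 21/16.

21/16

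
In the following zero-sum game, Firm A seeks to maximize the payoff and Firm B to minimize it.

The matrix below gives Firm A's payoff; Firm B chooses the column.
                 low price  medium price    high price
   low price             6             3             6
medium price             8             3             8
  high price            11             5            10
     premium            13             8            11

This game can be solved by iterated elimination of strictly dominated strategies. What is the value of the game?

Column low price is strictly dominated by medium price for Firm B (3<6, 3<8, 5<11, 8<13); eliminate low price.
Row low price is strictly dominated by row high price (5>3, 10>6); eliminate low price.
Row high price is strictly dominated by row premium (8>5, 11>10); eliminate high price.
Row medium price is strictly dominated by row premium (8>3, 11>8); eliminate medium price.
Column high price is strictly dominated by medium price for Firm B (8<11); eliminate high price.
Only (premium, medium price) remains, with payoff 8.

8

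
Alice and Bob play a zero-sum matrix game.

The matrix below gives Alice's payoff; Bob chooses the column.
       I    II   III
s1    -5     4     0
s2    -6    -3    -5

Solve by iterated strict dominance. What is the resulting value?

Column III is strictly dominated by I for Bob (-5<0, -6<-5); eliminate III.
Row s2 is strictly dominated by row s1 (-5>-6, 4>-3); eliminate s2.
Column II is strictly dominated by I for Bob (-5<4); eliminate II.
Only (s1, I) remains, with payoff -5.

-5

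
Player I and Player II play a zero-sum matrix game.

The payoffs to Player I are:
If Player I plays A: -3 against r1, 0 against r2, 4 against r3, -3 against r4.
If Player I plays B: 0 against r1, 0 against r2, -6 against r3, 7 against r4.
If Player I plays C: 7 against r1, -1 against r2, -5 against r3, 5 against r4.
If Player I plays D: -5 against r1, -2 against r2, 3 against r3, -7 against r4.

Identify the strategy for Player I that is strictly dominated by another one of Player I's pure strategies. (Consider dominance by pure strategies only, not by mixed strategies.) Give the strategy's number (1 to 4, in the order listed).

4

Compare D with A: -3 > -5, 0 > -2, 4 > 3, -3 > -7.
So A strictly dominates D for Player I; D is strictly dominated.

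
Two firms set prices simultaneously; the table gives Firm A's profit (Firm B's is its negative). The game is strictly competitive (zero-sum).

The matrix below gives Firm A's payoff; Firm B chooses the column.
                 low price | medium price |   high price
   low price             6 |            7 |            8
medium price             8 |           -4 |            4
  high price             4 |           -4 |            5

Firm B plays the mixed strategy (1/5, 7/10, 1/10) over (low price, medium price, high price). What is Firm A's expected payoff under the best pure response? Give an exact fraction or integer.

low price: (6)·(1/5) + (7)·(7/10) + (8)·(1/10) = 69/10.
medium price: (8)·(1/5) + (-4)·(7/10) + (4)·(1/10) = -4/5.
high price: (4)·(1/5) + (-4)·(7/10) + (5)·(1/10) = -3/2.
The best pure response is low price with expected payoff 69/10.

69/10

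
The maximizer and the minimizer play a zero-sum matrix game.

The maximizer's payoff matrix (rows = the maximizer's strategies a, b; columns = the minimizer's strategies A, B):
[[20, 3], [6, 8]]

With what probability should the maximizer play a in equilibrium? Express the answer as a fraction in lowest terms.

2/19

Row minima are 3 and 6, so the maximizer's maximin is 6; column maxima are 20 and 8, so the minimizer's minimax is 8. These differ, so the equilibrium is in mixed strategies.
Let the maximizer play a with probability p. The minimizer is indifferent when 20p + 6(1−p) = 3p + 8(1−p), giving p = 2/19.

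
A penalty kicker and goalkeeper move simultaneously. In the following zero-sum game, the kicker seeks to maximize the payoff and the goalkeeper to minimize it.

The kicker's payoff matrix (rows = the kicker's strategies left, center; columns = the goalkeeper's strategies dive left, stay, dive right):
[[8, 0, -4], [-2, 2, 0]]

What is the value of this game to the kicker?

-4/7

Column stay is strictly dominated by dive right for the goalkeeper (it gives the kicker more in every row).
The remaining 2×2 game on (left, center) × (dive left, dive right) has no saddle point. Let the kicker play left with probability p; indifference gives 8p − 2(1−p) = −4p, so p = 1/7.
Similarly the goalkeeper's optimal q on dive left is 2/7, and the value is 8·(2/7) + (-4)·(5/7) = -4/7.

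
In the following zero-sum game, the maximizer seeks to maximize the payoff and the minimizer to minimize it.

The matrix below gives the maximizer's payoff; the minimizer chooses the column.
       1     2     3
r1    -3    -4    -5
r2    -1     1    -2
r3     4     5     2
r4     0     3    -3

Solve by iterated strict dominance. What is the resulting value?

2

Column 2 is strictly dominated by 3 for the minimizer (-5<-4, -2<1, 2<5, -3<3); eliminate 2.
Row r4 is strictly dominated by row r3 (4>0, 2>-3); eliminate r4.
Column 1 is strictly dominated by 3 for the minimizer (-5<-3, -2<-1, 2<4); eliminate 1.
Row r2 is strictly dominated by row r3 (2>-2); eliminate r2.
Row r1 is strictly dominated by row r3 (2>-5); eliminate r1.
Only (r3, 3) remains, with payoff 2.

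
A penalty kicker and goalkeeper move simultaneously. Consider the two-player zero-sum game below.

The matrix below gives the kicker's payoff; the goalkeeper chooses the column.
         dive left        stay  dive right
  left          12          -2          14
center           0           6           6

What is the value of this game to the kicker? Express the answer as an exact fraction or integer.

Column dive right is strictly dominated by dive left for the goalkeeper (it gives the kicker more in every row).
The remaining 2×2 game on (left, center) × (dive left, stay) has no saddle point. Let the kicker play left with probability p; indifference gives 12p = −2p + 6(1−p), so p = 3/10.
Similarly the goalkeeper's optimal q on dive left is 2/5, and the value is 12·(2/5) + (-2)·(3/5) = 18/5.

18/5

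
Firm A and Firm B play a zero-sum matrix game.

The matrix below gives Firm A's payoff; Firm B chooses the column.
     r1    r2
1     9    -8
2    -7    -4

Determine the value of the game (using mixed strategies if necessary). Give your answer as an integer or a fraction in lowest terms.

-23/5

Row minima are -8 and -7, so Firm A's maximin is -7; column maxima are 9 and -4, so Firm B's minimax is -4. These differ, so the equilibrium is in mixed strategies.
Let Firm A play 1 with probability p. Firm B is indifferent when 9p − 7(1−p) = −8p − 4(1−p), giving p = 3/20.
Let Firm B play r1 with probability q. Firm A is indifferent when 9q − 8(1−q) = −7q − 4(1−q), giving q = 1/5.
The value is 9·(1/5) + (-8)·(4/5) = -23/5.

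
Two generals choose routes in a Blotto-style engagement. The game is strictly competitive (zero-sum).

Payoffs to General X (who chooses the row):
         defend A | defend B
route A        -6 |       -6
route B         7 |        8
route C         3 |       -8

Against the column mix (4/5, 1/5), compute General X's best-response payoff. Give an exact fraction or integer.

route A: (-6)·(4/5) + (-6)·(1/5) = -6.
route B: (7)·(4/5) + (8)·(1/5) = 36/5.
route C: (3)·(4/5) + (-8)·(1/5) = 4/5.
The best pure response is route B with expected payoff 36/5.

36/5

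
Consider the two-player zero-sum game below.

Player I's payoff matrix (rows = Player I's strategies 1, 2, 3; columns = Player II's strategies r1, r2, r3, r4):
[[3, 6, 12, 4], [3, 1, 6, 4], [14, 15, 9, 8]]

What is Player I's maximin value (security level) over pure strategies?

The worst-case payoff for each row is 1: 3, 2: 1, 3: 8.
The best of these is 8.

8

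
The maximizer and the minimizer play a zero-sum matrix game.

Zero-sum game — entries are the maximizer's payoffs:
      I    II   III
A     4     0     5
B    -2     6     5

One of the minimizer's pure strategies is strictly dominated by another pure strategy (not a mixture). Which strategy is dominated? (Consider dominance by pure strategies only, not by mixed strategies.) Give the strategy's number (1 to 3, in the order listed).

The minimizer prefers columns that give the maximizer less. Compare III with I: 4 < 5, -2 < 5.
So I strictly dominates III for the minimizer; III is strictly dominated.

3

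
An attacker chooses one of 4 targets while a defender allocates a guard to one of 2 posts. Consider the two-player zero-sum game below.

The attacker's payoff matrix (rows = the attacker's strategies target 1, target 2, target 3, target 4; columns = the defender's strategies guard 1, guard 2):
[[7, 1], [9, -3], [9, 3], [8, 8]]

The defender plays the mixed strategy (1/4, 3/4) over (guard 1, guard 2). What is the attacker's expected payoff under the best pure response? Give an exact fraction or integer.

8

target 1: (7)·(1/4) + (1)·(3/4) = 5/2.
target 2: (9)·(1/4) + (-3)·(3/4) = 0.
target 3: (9)·(1/4) + (3)·(3/4) = 9/2.
target 4: (8)·(1/4) + (8)·(3/4) = 8.
The best pure response is target 4 with expected payoff 8.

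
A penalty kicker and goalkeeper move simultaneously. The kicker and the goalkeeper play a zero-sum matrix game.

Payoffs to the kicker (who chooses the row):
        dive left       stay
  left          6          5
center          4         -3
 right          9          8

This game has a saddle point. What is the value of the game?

Row minima: 5, -3, 8 → the kicker's maximin is 8.
Column maxima: 9, 8 → the goalkeeper's minimax is 8.
They coincide at (right, stay), so the value is 8.

8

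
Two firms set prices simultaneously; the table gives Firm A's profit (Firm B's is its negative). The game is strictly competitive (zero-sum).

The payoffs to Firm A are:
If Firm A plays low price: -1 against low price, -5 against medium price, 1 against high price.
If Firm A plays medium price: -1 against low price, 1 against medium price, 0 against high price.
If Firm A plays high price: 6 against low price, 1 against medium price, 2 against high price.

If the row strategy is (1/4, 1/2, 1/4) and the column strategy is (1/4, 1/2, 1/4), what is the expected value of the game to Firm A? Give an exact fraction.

Against (1/4, 1/2, 1/4), each row's expected payoff is low price: -5/2; medium price: 1/4; high price: 5/2.
Taking the (1/4, 1/2, 1/4)-weighted average: (1/4)·(-5/2) + (1/2)·(1/4) + (1/4)·(5/2) = 1/8.

1/8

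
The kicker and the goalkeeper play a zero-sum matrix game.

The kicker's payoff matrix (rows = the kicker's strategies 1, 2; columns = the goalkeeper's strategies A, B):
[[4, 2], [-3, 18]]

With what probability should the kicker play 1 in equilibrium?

21/23

Row minima are 2 and -3, so the kicker's maximin is 2; column maxima are 4 and 18, so the goalkeeper's minimax is 4. These differ, so the equilibrium is in mixed strategies.
Let the kicker play 1 with probability p. The goalkeeper is indifferent when 4p − 3(1−p) = 2p + 18(1−p), giving p = 21/23.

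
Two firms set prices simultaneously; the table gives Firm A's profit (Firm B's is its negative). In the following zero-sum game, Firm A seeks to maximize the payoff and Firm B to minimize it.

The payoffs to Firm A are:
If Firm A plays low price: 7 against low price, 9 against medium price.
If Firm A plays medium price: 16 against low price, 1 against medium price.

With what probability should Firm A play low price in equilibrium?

Row minima are 7 and 1, so Firm A's maximin is 7; column maxima are 16 and 9, so Firm B's minimax is 9. These differ, so the equilibrium is in mixed strategies.
Let Firm A play low price with probability p. Firm B is indifferent when 7p + 16(1−p) = 9p + (1−p), giving p = 15/17.

15/17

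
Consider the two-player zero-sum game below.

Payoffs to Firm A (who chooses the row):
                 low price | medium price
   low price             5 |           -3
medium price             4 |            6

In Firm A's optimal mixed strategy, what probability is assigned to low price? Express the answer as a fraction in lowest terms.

1/5

Row minima are -3 and 4, so Firm A's maximin is 4; column maxima are 5 and 6, so Firm B's minimax is 5. These differ, so the equilibrium is in mixed strategies.
Let Firm A play low price with probability p. Firm B is indifferent when 5p + 4(1−p) = −3p + 6(1−p), giving p = 1/5.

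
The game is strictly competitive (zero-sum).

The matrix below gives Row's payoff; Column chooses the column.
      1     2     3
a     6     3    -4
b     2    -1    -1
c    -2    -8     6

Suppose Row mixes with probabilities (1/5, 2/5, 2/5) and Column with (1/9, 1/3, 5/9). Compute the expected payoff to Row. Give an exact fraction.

Against (1/9, 1/3, 5/9), each row's expected payoff is a: -5/9; b: -2/3; c: 4/9.
Taking the (1/5, 2/5, 2/5)-weighted average: (1/5)·(-5/9) + (2/5)·(-2/3) + (2/5)·(4/9) = -1/5.

-1/5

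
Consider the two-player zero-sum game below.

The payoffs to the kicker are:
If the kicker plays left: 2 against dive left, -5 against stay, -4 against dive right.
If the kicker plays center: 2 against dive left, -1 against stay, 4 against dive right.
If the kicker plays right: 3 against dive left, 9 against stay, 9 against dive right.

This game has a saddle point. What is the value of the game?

3

Row minima: -5, -1, 3 → the kicker's maximin is 3.
Column maxima: 3, 9, 9 → the goalkeeper's minimax is 3.
They coincide at (right, dive left), so the value is 3.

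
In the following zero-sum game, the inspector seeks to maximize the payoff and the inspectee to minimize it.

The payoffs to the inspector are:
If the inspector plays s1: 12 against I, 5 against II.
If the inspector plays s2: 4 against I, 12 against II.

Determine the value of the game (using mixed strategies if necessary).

Row minima are 5 and 4, so the inspector's maximin is 5; column maxima are 12 and 12, so the inspectee's minimax is 12. These differ, so the equilibrium is in mixed strategies.
Let the inspector play s1 with probability p. The inspectee is indifferent when 12p + 4(1−p) = 5p + 12(1−p), giving p = 8/15.
Let the inspectee play I with probability q. The inspector is indifferent when 12q + 5(1−q) = 4q + 12(1−q), giving q = 7/15.
The value is 12·(7/15) + (5)·(8/15) = 124/15.

124/15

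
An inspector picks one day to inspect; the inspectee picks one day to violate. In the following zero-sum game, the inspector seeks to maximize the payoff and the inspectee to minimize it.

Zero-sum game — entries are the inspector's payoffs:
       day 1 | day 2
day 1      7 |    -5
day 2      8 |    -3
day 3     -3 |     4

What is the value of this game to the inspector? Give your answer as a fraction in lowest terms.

Row day 1 is strictly dominated by row day 2, so the inspector never plays it.
The remaining 2×2 game on (day 2, day 3) × (day 1, day 2) has no saddle point. Let the inspector play day 2 with probability p; indifference gives 8p − 3(1−p) = −3p + 4(1−p), so p = 7/18.
Similarly the inspectee's optimal q on day 1 is 7/18, and the value is 8·(7/18) + (-3)·(11/18) = 23/18.

23/18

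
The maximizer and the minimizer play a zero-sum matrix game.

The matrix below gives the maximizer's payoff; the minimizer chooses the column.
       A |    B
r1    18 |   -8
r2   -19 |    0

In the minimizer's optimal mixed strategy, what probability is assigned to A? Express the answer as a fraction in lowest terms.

8/45

Row minima are -8 and -19, so the maximizer's maximin is -8; column maxima are 18 and 0, so the minimizer's minimax is 0. These differ, so the equilibrium is in mixed strategies.
Let the minimizer play A with probability q. The maximizer is indifferent when 18q − 8(1−q) = −19q, giving q = 8/45.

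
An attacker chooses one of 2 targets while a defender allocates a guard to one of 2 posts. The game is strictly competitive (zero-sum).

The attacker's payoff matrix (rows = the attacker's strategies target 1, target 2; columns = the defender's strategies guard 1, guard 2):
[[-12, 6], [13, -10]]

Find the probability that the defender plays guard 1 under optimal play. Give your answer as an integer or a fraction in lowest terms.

16/41

Row minima are -12 and -10, so the attacker's maximin is -10; column maxima are 13 and 6, so the defender's minimax is 6. These differ, so the equilibrium is in mixed strategies.
Let the defender play guard 1 with probability q. The attacker is indifferent when −12q + 6(1−q) = 13q − 10(1−q), giving q = 16/41.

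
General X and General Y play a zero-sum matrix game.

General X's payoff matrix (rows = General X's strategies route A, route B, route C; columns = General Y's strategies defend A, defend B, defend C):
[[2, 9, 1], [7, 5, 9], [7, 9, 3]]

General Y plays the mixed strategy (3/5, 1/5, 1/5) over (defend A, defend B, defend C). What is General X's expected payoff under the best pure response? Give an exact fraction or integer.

7

route A: (2)·(3/5) + (9)·(1/5) + (1)·(1/5) = 16/5.
route B: (7)·(3/5) + (5)·(1/5) + (9)·(1/5) = 7.
route C: (7)·(3/5) + (9)·(1/5) + (3)·(1/5) = 33/5.
The best pure response is route B with expected payoff 7.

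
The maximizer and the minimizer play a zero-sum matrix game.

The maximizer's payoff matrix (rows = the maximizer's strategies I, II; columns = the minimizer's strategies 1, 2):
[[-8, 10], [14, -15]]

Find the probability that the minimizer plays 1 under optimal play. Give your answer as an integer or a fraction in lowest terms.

Row minima are -8 and -15, so the maximizer's maximin is -8; column maxima are 14 and 10, so the minimizer's minimax is 10. These differ, so the equilibrium is in mixed strategies.
Let the minimizer play 1 with probability q. The maximizer is indifferent when −8q + 10(1−q) = 14q − 15(1−q), giving q = 25/47.

25/47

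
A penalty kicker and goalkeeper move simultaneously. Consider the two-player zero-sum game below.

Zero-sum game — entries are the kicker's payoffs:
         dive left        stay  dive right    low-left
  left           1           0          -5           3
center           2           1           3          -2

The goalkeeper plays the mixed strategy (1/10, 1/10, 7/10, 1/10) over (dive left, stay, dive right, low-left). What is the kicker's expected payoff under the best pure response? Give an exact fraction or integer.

left: (1)·(1/10) + (0)·(1/10) + (-5)·(7/10) + (3)·(1/10) = -31/10.
center: (2)·(1/10) + (1)·(1/10) + (3)·(7/10) + (-2)·(1/10) = 11/5.
The best pure response is center with expected payoff 11/5.

11/5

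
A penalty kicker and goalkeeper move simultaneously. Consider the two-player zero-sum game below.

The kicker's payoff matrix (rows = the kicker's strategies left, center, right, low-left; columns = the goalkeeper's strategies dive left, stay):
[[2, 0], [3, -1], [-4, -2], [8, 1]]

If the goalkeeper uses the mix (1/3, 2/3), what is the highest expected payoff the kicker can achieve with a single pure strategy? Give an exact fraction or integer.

10/3

left: (2)·(1/3) + (0)·(2/3) = 2/3.
center: (3)·(1/3) + (-1)·(2/3) = 1/3.
right: (-4)·(1/3) + (-2)·(2/3) = -8/3.
low-left: (8)·(1/3) + (1)·(2/3) = 10/3.
The best pure response is low-left with expected payoff 10/3.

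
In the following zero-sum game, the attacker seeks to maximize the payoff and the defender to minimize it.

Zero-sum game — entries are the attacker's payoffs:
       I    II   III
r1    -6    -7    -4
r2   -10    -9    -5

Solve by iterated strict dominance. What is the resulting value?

Column III is strictly dominated by I for the defender (-6<-4, -10<-5); eliminate III.
Row r2 is strictly dominated by row r1 (-6>-10, -7>-9); eliminate r2.
Column I is strictly dominated by II for the defender (-7<-6); eliminate I.
Only (r1, II) remains, with payoff -7.

-7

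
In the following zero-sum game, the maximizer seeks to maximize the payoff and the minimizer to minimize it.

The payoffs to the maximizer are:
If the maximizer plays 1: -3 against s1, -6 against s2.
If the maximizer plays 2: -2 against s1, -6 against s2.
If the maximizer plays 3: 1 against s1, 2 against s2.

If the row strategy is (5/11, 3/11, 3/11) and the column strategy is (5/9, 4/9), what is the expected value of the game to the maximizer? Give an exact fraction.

-86/33

Against (5/9, 4/9), each row's expected payoff is 1: -13/3; 2: -34/9; 3: 13/9.
Taking the (5/11, 3/11, 3/11)-weighted average: (5/11)·(-13/3) + (3/11)·(-34/9) + (3/11)·(13/9) = -86/33.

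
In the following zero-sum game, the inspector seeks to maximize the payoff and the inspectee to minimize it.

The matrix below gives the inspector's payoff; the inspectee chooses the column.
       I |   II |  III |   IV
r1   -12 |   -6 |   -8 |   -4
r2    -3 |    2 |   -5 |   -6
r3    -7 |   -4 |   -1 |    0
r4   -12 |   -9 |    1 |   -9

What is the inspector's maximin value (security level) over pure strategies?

The worst-case payoff for each row is r1: -12, r2: -6, r3: -7, r4: -12.
The best of these is -6.

-6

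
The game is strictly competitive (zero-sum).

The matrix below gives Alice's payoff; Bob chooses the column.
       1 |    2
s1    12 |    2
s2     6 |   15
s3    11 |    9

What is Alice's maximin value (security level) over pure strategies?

9

The worst-case payoff for each row is s1: 2, s2: 6, s3: 9.
The best of these is 9.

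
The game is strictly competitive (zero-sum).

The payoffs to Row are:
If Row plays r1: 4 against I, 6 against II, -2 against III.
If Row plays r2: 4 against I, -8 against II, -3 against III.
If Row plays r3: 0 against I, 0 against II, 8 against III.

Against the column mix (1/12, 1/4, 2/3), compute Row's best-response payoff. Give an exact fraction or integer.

16/3

r1: (4)·(1/12) + (6)·(1/4) + (-2)·(2/3) = 1/2.
r2: (4)·(1/12) + (-8)·(1/4) + (-3)·(2/3) = -11/3.
r3: (0)·(1/12) + (0)·(1/4) + (8)·(2/3) = 16/3.
The best pure response is r3 with expected payoff 16/3.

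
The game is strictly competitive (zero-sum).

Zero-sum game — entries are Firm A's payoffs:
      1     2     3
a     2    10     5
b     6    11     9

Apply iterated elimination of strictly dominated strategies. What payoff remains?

Column 2 is strictly dominated by 1 for Firm B (2<10, 6<11); eliminate 2.
Column 3 is strictly dominated by 1 for Firm B (2<5, 6<9); eliminate 3.
Row a is strictly dominated by row b (6>2); eliminate a.
Only (b, 1) remains, with payoff 6.

6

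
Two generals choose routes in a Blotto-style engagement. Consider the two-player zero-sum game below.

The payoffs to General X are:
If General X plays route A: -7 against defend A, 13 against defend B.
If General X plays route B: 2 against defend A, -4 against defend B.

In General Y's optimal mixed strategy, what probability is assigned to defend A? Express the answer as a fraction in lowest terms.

17/26

Row minima are -7 and -4, so General X's maximin is -4; column maxima are 2 and 13, so General Y's minimax is 2. These differ, so the equilibrium is in mixed strategies.
Let General Y play defend A with probability q. General X is indifferent when −7q + 13(1−q) = 2q − 4(1−q), giving q = 17/26.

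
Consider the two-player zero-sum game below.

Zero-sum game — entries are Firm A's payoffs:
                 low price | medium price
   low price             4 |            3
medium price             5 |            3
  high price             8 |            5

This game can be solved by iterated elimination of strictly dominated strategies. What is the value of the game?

5

Row low price is strictly dominated by row high price (8>4, 5>3); eliminate low price.
Column low price is strictly dominated by medium price for Firm B (3<5, 5<8); eliminate low price.
Row medium price is strictly dominated by row high price (5>3); eliminate medium price.
Only (high price, medium price) remains, with payoff 5.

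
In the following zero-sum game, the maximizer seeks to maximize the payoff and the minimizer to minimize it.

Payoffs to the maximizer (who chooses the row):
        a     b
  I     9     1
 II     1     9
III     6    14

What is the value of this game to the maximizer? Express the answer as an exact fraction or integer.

15/2

Row II is strictly dominated by row III, so the maximizer never plays it.
The remaining 2×2 game on (I, III) × (a, b) has no saddle point. Let the maximizer play I with probability p; indifference gives 9p + 6(1−p) = p + 14(1−p), so p = 1/2.
Similarly the minimizer's optimal q on a is 13/16, and the value is 9·(13/16) + (1)·(3/16) = 15/2.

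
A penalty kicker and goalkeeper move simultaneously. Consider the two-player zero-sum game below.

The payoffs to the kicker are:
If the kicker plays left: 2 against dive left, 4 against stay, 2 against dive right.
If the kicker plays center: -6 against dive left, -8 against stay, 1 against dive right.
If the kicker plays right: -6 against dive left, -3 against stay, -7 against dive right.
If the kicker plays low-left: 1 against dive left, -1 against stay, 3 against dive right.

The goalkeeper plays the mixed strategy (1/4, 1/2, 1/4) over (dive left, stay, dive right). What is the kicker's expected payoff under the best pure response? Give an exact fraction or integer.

3

left: (2)·(1/4) + (4)·(1/2) + (2)·(1/4) = 3.
center: (-6)·(1/4) + (-8)·(1/2) + (1)·(1/4) = -21/4.
right: (-6)·(1/4) + (-3)·(1/2) + (-7)·(1/4) = -19/4.
low-left: (1)·(1/4) + (-1)·(1/2) + (3)·(1/4) = 1/2.
The best pure response is left with expected payoff 3.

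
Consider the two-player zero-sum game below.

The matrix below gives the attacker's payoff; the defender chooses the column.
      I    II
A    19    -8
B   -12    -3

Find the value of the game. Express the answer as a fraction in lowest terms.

Row minima are -8 and -12, so the attacker's maximin is -8; column maxima are 19 and -3, so the defender's minimax is -3. These differ, so the equilibrium is in mixed strategies.
Let the attacker play A with probability p. The defender is indifferent when 19p − 12(1−p) = −8p − 3(1−p), giving p = 1/4.
Let the defender play I with probability q. The attacker is indifferent when 19q − 8(1−q) = −12q − 3(1−q), giving q = 5/36.
The value is 19·(5/36) + (-8)·(31/36) = -17/4.

-17/4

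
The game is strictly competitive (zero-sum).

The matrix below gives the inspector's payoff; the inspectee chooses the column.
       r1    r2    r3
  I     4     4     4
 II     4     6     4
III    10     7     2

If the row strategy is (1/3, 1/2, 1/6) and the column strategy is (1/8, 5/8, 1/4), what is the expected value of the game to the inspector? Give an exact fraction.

239/48

Against (1/8, 5/8, 1/4), each row's expected payoff is I: 4; II: 21/4; III: 49/8.
Taking the (1/3, 1/2, 1/6)-weighted average: (1/3)·(4) + (1/2)·(21/4) + (1/6)·(49/8) = 239/48.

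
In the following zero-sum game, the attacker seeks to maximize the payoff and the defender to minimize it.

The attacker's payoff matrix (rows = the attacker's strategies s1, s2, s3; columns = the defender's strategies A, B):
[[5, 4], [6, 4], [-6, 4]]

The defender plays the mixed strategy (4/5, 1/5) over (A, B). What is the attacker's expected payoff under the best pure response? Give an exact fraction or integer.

s1: (5)·(4/5) + (4)·(1/5) = 24/5.
s2: (6)·(4/5) + (4)·(1/5) = 28/5.
s3: (-6)·(4/5) + (4)·(1/5) = -4.
The best pure response is s2 with expected payoff 28/5.

28/5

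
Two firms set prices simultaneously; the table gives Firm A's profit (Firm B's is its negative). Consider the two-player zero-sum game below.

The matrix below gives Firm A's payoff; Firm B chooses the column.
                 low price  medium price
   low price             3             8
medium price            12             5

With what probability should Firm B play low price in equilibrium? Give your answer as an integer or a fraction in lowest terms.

1/4

Row minima are 3 and 5, so Firm A's maximin is 5; column maxima are 12 and 8, so Firm B's minimax is 8. These differ, so the equilibrium is in mixed strategies.
Let Firm B play low price with probability q. Firm A is indifferent when 3q + 8(1−q) = 12q + 5(1−q), giving q = 1/4.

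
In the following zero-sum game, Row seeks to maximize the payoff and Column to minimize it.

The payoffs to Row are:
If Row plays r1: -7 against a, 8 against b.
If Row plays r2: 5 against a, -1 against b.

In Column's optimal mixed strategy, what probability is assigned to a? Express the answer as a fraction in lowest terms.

Row minima are -7 and -1, so Row's maximin is -1; column maxima are 5 and 8, so Column's minimax is 5. These differ, so the equilibrium is in mixed strategies.
Let Column play a with probability q. Row is indifferent when −7q + 8(1−q) = 5q − (1−q), giving q = 3/7.

3/7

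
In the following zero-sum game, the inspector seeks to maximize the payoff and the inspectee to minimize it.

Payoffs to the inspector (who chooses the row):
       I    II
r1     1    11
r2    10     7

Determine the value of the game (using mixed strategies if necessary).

Row minima are 1 and 7, so the inspector's maximin is 7; column maxima are 10 and 11, so the inspectee's minimax is 10. These differ, so the equilibrium is in mixed strategies.
Let the inspector play r1 with probability p. The inspectee is indifferent when p + 10(1−p) = 11p + 7(1−p), giving p = 3/13.
Let the inspectee play I with probability q. The inspector is indifferent when q + 11(1−q) = 10q + 7(1−q), giving q = 4/13.
The value is 1·(4/13) + (11)·(9/13) = 103/13.

103/13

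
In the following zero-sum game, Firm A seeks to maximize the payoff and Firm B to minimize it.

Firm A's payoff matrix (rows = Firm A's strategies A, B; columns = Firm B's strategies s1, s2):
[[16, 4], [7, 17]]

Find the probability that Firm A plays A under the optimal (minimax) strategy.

5/11

Row minima are 4 and 7, so Firm A's maximin is 7; column maxima are 16 and 17, so Firm B's minimax is 16. These differ, so the equilibrium is in mixed strategies.
Let Firm A play A with probability p. Firm B is indifferent when 16p + 7(1−p) = 4p + 17(1−p), giving p = 5/11.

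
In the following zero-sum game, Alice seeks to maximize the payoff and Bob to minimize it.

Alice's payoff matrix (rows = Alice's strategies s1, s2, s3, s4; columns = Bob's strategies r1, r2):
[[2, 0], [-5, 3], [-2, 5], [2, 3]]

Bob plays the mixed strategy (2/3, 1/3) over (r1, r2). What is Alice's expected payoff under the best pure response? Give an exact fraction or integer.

7/3

s1: (2)·(2/3) + (0)·(1/3) = 4/3.
s2: (-5)·(2/3) + (3)·(1/3) = -7/3.
s3: (-2)·(2/3) + (5)·(1/3) = 1/3.
s4: (2)·(2/3) + (3)·(1/3) = 7/3.
The best pure response is s4 with expected payoff 7/3.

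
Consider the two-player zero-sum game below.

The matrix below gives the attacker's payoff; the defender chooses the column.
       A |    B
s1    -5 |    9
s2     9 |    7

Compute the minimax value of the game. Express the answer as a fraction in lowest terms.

Row minima are -5 and 7, so the attacker's maximin is 7; column maxima are 9 and 9, so the defender's minimax is 9. These differ, so the equilibrium is in mixed strategies.
Let the attacker play s1 with probability p. The defender is indifferent when −5p + 9(1−p) = 9p + 7(1−p), giving p = 1/8.
Let the defender play A with probability q. The attacker is indifferent when −5q + 9(1−q) = 9q + 7(1−q), giving q = 1/8.
The value is -5·(1/8) + (9)·(7/8) = 29/4.

29/4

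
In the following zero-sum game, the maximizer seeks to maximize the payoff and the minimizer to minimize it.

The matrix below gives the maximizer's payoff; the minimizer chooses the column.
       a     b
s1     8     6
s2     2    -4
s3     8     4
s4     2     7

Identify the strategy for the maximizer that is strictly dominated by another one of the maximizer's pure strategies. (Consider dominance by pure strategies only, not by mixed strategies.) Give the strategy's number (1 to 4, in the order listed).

2

Compare s2 with s1: 8 > 2, 6 > -4.
So s1 strictly dominates s2 for the maximizer; s2 is strictly dominated.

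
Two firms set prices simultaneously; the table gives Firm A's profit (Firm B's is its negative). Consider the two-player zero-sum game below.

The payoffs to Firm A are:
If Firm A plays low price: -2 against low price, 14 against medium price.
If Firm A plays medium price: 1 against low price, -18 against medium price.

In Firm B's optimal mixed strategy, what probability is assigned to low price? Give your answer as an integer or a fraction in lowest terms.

32/35

Row minima are -2 and -18, so Firm A's maximin is -2; column maxima are 1 and 14, so Firm B's minimax is 1. These differ, so the equilibrium is in mixed strategies.
Let Firm B play low price with probability q. Firm A is indifferent when −2q + 14(1−q) = q − 18(1−q), giving q = 32/35.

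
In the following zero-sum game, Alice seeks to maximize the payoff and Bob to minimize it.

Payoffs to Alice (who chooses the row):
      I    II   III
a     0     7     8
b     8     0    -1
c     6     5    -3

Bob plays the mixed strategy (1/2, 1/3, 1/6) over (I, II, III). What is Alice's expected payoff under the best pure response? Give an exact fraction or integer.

a: (0)·(1/2) + (7)·(1/3) + (8)·(1/6) = 11/3.
b: (8)·(1/2) + (0)·(1/3) + (-1)·(1/6) = 23/6.
c: (6)·(1/2) + (5)·(1/3) + (-3)·(1/6) = 25/6.
The best pure response is c with expected payoff 25/6.

25/6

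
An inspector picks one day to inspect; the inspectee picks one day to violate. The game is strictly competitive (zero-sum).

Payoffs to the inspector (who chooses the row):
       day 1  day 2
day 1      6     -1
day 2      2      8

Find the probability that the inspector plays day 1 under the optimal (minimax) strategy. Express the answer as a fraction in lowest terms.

6/13

Row minima are -1 and 2, so the inspector's maximin is 2; column maxima are 6 and 8, so the inspectee's minimax is 6. These differ, so the equilibrium is in mixed strategies.
Let the inspector play day 1 with probability p. The inspectee is indifferent when 6p + 2(1−p) = −p + 8(1−p), giving p = 6/13.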